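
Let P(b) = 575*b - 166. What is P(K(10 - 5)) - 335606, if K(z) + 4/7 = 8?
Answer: -2320504/7 ≈ -3.3150e+5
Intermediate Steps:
K(z) = 52/7 (K(z) = -4/7 + 8 = 52/7)
P(b) = -166 + 575*b
P(K(10 - 5)) - 335606 = (-166 + 575*(52/7)) - 335606 = (-166 + 29900/7) - 335606 = 28738/7 - 335606 = -2320504/7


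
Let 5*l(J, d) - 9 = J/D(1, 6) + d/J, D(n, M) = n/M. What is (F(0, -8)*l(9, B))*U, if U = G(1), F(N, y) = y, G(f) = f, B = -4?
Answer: -4504/45 ≈ -100.09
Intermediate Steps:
U = 1
l(J, d) = 9/5 + 6*J/5 + d/(5*J) (l(J, d) = 9/5 + (J/((1/6)) + d/J)/5 = 9/5 + (J/((1*(⅙))) + d/J)/5 = 9/5 + (J/(⅙) + d/J)/5 = 9/5 + (J*6 + d/J)/5 = 9/5 + (6*J + d/J)/5 = 9/5 + (6*J/5 + d/(5*J)) = 9/5 + 6*J/5 + d/(5*J))
(F(0, -8)*l(9, B))*U = -8*(-4 + 3*9*(3 + 2*9))/(5*9)*1 = -8*(-4 + 3*9*(3 + 18))/(5*9)*1 = -8*(-4 + 3*9*21)/(5*9)*1 = -8*(-4 + 567)/(5*9)*1 = -8*563/(5*9)*1 = -8*563/45*1 = -4504/45*1 = -4504/45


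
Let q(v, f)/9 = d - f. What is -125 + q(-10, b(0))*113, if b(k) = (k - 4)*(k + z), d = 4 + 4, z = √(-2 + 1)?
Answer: 8011 + 4068*I ≈ 8011.0 + 4068.0*I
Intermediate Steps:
z = I (z = √(-1) = I ≈ 1.0*I)
d = 8
b(k) = (-4 + k)*(I + k) (b(k) = (k - 4)*(k + I) = (-4 + k)*(I + k))
q(v, f) = 72 - 9*f (q(v, f) = 9*(8 - f) = 72 - 9*f)
-125 + q(-10, b(0))*113 = -125 + (72 - 9*(0² - 4*I + 0*(-4 + I)))*113 = -125 + (72 - 9*(0 - 4*I + 0))*113 = -125 + (72 - (-36)*I)*113 = -125 + (72 + 36*I)*113 = -125 + (8136 + 4068*I) = 8011 + 4068*I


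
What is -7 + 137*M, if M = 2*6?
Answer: 1637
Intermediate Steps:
M = 12
-7 + 137*M = -7 + 137*12 = -7 + 1644 = 1637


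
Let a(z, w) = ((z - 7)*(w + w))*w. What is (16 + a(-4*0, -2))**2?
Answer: 1600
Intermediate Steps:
a(z, w) = 2*w**2*(-7 + z) (a(z, w) = ((-7 + z)*(2*w))*w = (2*w*(-7 + z))*w = 2*w**2*(-7 + z))
(16 + a(-4*0, -2))**2 = (16 + 2*(-2)**2*(-7 - 4*0))**2 = (16 + 2*4*(-7 + 0))**2 = (16 + 2*4*(-7))**2 = (16 - 56)**2 = (-40)**2 = 1600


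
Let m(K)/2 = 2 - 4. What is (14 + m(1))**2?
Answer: 100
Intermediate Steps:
m(K) = -4 (m(K) = 2*(2 - 4) = 2*(-2) = -4)
(14 + m(1))**2 = (14 - 4)**2 = 10**2 = 100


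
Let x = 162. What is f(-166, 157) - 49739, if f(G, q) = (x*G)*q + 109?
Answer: -4271674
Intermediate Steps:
f(G, q) = 109 + 162*G*q (f(G, q) = (162*G)*q + 109 = 162*G*q + 109 = 109 + 162*G*q)
f(-166, 157) - 49739 = (109 + 162*(-166)*157) - 49739 = (109 - 4222044) - 49739 = -4221935 - 49739 = -4271674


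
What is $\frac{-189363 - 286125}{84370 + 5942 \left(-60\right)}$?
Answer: $\frac{237744}{136075} \approx 1.7472$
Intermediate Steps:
$\frac{-189363 - 286125}{84370 + 5942 \left(-60\right)} = - \frac{475488}{84370 - 356520} = - \frac{475488}{-272150} = \left(-475488\right) \left(- \frac{1}{272150}\right) = \frac{237744}{136075}$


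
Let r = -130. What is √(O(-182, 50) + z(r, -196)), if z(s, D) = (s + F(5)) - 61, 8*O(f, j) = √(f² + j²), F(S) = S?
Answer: √(-744 + √8906)/2 ≈ 12.744*I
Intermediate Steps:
O(f, j) = √(f² + j²)/8
z(s, D) = -56 + s (z(s, D) = (s + 5) - 61 = (5 + s) - 61 = -56 + s)
√(O(-182, 50) + z(r, -196)) = √(√((-182)² + 50²)/8 + (-56 - 130)) = √(√(33124 + 2500)/8 - 186) = √(√35624/8 - 186) = √((2*√8906)/8 - 186) = √(√8906/4 - 186) = √(-186 + √8906/4)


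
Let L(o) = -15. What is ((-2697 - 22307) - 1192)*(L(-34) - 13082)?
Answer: 343089012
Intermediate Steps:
((-2697 - 22307) - 1192)*(L(-34) - 13082) = ((-2697 - 22307) - 1192)*(-15 - 13082) = (-25004 - 1192)*(-13097) = -26196*(-13097) = 343089012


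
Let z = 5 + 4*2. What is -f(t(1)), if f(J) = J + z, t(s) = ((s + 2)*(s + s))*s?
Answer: -19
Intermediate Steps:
t(s) = 2*s²*(2 + s) (t(s) = ((2 + s)*(2*s))*s = (2*s*(2 + s))*s = 2*s²*(2 + s))
z = 13 (z = 5 + 8 = 13)
f(J) = 13 + J (f(J) = J + 13 = 13 + J)
-f(t(1)) = -(13 + 2*1²*(2 + 1)) = -(13 + 2*1*3) = -(13 + 6) = -1*19 = -19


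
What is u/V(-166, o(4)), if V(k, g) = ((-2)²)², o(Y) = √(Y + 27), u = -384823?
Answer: -384823/16 ≈ -24051.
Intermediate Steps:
o(Y) = √(27 + Y)
V(k, g) = 16 (V(k, g) = 4² = 16)
u/V(-166, o(4)) = -384823/16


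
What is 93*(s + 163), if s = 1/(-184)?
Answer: 2789163/184 ≈ 15159.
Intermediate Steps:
s = -1/184 ≈ -0.0054348
93*(s + 163) = 93*(-1/184 + 163) = 93*(29991/184) = 2789163/184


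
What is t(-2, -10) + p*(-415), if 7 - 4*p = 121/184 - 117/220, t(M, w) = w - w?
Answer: -5774061/8096 ≈ -713.20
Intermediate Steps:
t(M, w) = 0
p = 69567/40480 (p = 7/4 - (121/184 - 117/220)/4 = 7/4 - ¼*1273/10120 = 7/4 - 1273/40480 = 69567/40480 ≈ 1.7186)
t(-2, -10) + p*(-415) = 0 + (69567/40480)*(-415) = 0 - 5774061/8096 = -5774061/8096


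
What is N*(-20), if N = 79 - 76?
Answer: -60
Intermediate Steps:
N = 3
N*(-20) = 3*(-20) = -60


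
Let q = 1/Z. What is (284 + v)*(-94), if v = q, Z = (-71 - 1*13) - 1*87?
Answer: -4564922/171 ≈ -26695.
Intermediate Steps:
Z = -171 (Z = (-71 - 13) - 87 = -84 - 87 = -171)
q = -1/171 (q = 1/(-171) = -1/171 ≈ -0.0058480)
v = -1/171 ≈ -0.0058480
(284 + v)*(-94) = (284 - 1/171)*(-94) = (48563/171)*(-94) = -4564922/171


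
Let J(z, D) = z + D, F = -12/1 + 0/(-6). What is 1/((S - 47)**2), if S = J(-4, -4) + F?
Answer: 1/4489 ≈ 0.00022277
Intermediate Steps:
F = -12 (F = -12*1 + 0*(-1/6) = -12 + 0 = -12)
J(z, D) = D + z
S = -20 (S = (-4 - 4) - 12 = -8 - 12 = -20)
1/((S - 47)**2) = 1/((-20 - 47)**2) = 1/((-67)**2) = 1/4489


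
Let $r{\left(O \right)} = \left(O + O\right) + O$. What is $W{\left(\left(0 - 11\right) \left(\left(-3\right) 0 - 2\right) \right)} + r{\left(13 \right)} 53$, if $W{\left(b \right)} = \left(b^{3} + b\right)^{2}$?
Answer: $113850967$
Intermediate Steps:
$r{\left(O \right)} = 3 O$ ($r{\left(O \right)} = 2 O + O = 3 O$)
$W{\left(b \right)} = \left(b + b^{3}\right)^{2}$
$W{\left(\left(0 - 11\right) \left(\left(-3\right) 0 - 2\right) \right)} + r{\left(13 \right)} 53 = \left(\left(0 - 11\right) \left(\left(-3\right) 0 - 2\right)\right)^{2} \left(1 + \left(\left(0 - 11\right) \left(\left(-3\right) 0 - 2\right)\right)^{2}\right)^{2} + 3 \cdot 13 \cdot 53 = \left(- 11 \left(0 - 2\right)\right)^{2} \left(1 + \left(- 11 \left(0 - 2\right)\right)^{2}\right)^{2} + 39 \cdot 53 = \left(\left(-11\right) \left(-2\right)\right)^{2} \left(1 + \left(\left(-11\right) \left(-2\right)\right)^{2}\right)^{2} + 2067 = 22^{2} \left(1 + 22^{2}\right)^{2} + 2067 = 484 \left(1 + 484\right)^{2} + 2067 = 484 \cdot 485^{2} + 2067 = 484 \cdot 235225 + 2067 = 113848900 + 2067 = 113850967$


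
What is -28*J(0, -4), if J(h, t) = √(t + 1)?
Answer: -28*I*√3 ≈ -48.497*I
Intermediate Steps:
J(h, t) = √(1 + t)
-28*J(0, -4) = -28*√(1 - 4) = -28*I*√3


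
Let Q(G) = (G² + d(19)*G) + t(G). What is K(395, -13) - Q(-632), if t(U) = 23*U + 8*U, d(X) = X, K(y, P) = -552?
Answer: -368376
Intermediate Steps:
t(U) = 31*U
Q(G) = G² + 50*G (Q(G) = (G² + 19*G) + 31*G = G² + 50*G)
K(395, -13) - Q(-632) = -552 - (-632)*(50 - 632) = -552 - (-632)*(-582) = -552 - 1*367824 = -552 - 367824 = -368376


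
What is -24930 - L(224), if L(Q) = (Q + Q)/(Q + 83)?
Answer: -7653958/307 ≈ -24931.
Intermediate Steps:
L(Q) = 2*Q/(83 + Q) (L(Q) = (2*Q)/(83 + Q) = 2*Q/(83 + Q))
-24930 - L(224) = -24930 - 2*224/(83 + 224) = -24930 - 2*224/307 = -24930 - 1*448/307 = -24930 - 448/307 = -7653958/307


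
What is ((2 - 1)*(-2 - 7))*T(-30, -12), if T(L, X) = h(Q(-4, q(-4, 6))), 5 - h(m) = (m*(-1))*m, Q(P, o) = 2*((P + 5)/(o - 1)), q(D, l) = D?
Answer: -1161/25 ≈ -46.440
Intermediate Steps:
Q(P, o) = 2*(5 + P)/(-1 + o) (Q(P, o) = 2*((5 + P)/(-1 + o)) = 2*(5 + P)/(-1 + o))
h(m) = 5 + m**2 (h(m) = 5 - m*(-1)*m = 5 - (-m)*m = 5 - (-1)*m**2 = 5 + m**2)
T(L, X) = 129/25 (T(L, X) = 5 + (2*(5 - 4)/(-1 - 4))**2 = 5 + (2*1/(-5))**2 = 5 + (2*(-1/5)*1)**2 = 5 + (-2/5)**2 = 5 + 4/25 = 129/25)
((2 - 1)*(-2 - 7))*T(-30, -12) = ((2 - 1)*(-2 - 7))*(129/25) = (1*(-9))*(129/25) = -9*129/25 = -1161/25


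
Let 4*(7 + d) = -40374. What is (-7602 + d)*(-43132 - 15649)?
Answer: 2081141305/2 ≈ 1.0406e+9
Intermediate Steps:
d = -20201/2 (d = -7 + (¼)*(-40374) = -7 - 20187/2 = -20201/2 ≈ -10101.)
(-7602 + d)*(-43132 - 15649) = (-7602 - 20201/2)*(-43132 - 15649) = -35405/2*(-58781) = 2081141305/2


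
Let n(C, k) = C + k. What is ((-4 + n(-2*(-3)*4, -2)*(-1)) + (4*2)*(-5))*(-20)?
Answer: 1320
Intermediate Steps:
((-4 + n(-2*(-3)*4, -2)*(-1)) + (4*2)*(-5))*(-20) = ((-4 + (-2*(-3)*4 - 2)*(-1)) + (4*2)*(-5))*(-20) = ((-4 + (6*4 - 2)*(-1)) + 8*(-5))*(-20) = ((-4 + (24 - 2)*(-1)) - 40)*(-20) = ((-4 + 22*(-1)) - 40)*(-20) = ((-4 - 22) - 40)*(-20) = (-26 - 40)*(-20) = -66*(-20) = 1320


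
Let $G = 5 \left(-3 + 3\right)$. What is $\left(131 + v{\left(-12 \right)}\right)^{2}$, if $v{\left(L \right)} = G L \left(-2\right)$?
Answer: $17161$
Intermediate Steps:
$G = 0$ ($G = 5 \cdot 0 = 0$)
$v{\left(L \right)} = 0$ ($v{\left(L \right)} = 0 L \left(-2\right) = 0 \left(-2\right) = 0$)
$\left(131 + v{\left(-12 \right)}\right)^{2} = \left(131 + 0\right)^{2} = 131^{2} = 17161$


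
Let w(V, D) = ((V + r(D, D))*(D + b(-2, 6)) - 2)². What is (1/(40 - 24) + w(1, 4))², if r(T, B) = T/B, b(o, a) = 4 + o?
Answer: 2563201/256 ≈ 10013.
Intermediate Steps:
w(V, D) = (-2 + (1 + V)*(2 + D))² (w(V, D) = ((V + D/D)*(D + (4 - 2)) - 2)² = ((V + 1)*(D + 2) - 2)² = ((1 + V)*(2 + D) - 2)² = (-2 + (1 + V)*(2 + D))²)
(1/(40 - 24) + w(1, 4))² = (1/(40 - 24) + (4 + 2*1 + 4*1)²)² = (1/16 + (4 + 2 + 4)²)² = (1/16 + 10²)² = (1/16 + 100)² = (1601/16)² = 2563201/256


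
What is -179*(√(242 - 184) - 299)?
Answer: 53521 - 179*√58 ≈ 52158.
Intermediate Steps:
-179*(√(242 - 184) - 299) = -179*(√58 - 299) = -179*(-299 + √58) = 53521 - 179*√58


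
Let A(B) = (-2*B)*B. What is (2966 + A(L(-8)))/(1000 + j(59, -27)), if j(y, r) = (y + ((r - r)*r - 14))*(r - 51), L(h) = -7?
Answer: -1434/1255 ≈ -1.1426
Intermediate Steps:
j(y, r) = (-51 + r)*(-14 + y) (j(y, r) = (y + (0*r - 14))*(-51 + r) = (y + (0 - 14))*(-51 + r) = (y - 14)*(-51 + r) = (-14 + y)*(-51 + r) = (-51 + r)*(-14 + y))
A(B) = -2*B**2
(2966 + A(L(-8)))/(1000 + j(59, -27)) = (2966 - 2*(-7)**2)/(1000 + (714 - 51*59 - 14*(-27) - 27*59)) = (2966 - 2*49)/(1000 + (714 - 3009 + 378 - 1593)) = (2966 - 98)/(1000 - 3510) = 2868/(-2510) = 2868*(-1/2510) = -1434/1255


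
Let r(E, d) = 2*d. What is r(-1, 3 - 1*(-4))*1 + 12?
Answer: 26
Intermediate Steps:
r(-1, 3 - 1*(-4))*1 + 12 = (2*(3 - 1*(-4)))*1 + 12 = (2*(3 + 4))*1 + 12 = (2*7)*1 + 12 = 14*1 + 12 = 14 + 12 = 26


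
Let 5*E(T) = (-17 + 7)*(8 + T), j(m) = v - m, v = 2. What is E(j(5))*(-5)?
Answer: 50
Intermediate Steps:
j(m) = 2 - m
E(T) = -16 - 2*T (E(T) = ((-17 + 7)*(8 + T))/5 = (-10*(8 + T))/5 = (-80 - 10*T)/5 = -16 - 2*T)
E(j(5))*(-5) = (-16 - 2*(2 - 1*5))*(-5) = (-16 - 2*(2 - 5))*(-5) = (-16 - 2*(-3))*(-5) = (-16 + 6)*(-5) = -10*(-5) = 50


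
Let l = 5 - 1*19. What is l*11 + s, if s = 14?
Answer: -140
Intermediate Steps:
l = -14 (l = 5 - 19 = -14)
l*11 + s = -14*11 + 14 = -154 + 14 = -140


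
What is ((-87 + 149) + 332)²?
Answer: 155236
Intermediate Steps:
((-87 + 149) + 332)² = (62 + 332)² = 394² = 155236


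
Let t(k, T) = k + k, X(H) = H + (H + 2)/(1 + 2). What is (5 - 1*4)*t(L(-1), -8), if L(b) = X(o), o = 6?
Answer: 52/3 ≈ 17.333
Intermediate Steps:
X(H) = 2/3 + 4*H/3 (X(H) = H + (2 + H)/3 = H + (2 + H)*(1/3) = H + (2/3 + H/3) = 2/3 + 4*H/3)
L(b) = 26/3 (L(b) = 2/3 + (4/3)*6 = 2/3 + 8 = 26/3)
t(k, T) = 2*k
(5 - 1*4)*t(L(-1), -8) = (5 - 1*4)*(2*(26/3)) = (5 - 4)*(52/3) = 1*(52/3) = 52/3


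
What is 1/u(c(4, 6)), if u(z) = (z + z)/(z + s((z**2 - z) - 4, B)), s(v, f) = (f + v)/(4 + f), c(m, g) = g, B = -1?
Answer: 43/36 ≈ 1.1944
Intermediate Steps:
s(v, f) = (f + v)/(4 + f)
u(z) = 2*z/(-5/3 + z**2/3 + 2*z/3) (u(z) = (z + z)/(z + (-1 + ((z**2 - z) - 4))/(4 - 1)) = (2*z)/(z + (-1 + (-4 + z**2 - z))/3) = (2*z)/(z + (-5 + z**2 - z)/3) = (2*z)/(z + (-5/3 - z/3 + z**2/3)) = (2*z)/(-5/3 + z**2/3 + 2*z/3) = 2*z/(-5/3 + z**2/3 + 2*z/3))
1/u(c(4, 6)) = 1/(6*6/(-5 + 6**2 + 2*6)) = 1/(6*6/(-5 + 36 + 12)) = 1/(6*6/43) = 1/(6*6*(1/43)) = 1/(36/43) = 43/36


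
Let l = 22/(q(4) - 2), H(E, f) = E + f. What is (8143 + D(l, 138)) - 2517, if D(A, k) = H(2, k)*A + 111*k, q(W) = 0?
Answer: 19404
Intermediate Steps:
l = -11 (l = 22/(0 - 2) = 22/(-2) = -½*22 = -11)
D(A, k) = 111*k + A*(2 + k) (D(A, k) = (2 + k)*A + 111*k = A*(2 + k) + 111*k = 111*k + A*(2 + k))
(8143 + D(l, 138)) - 2517 = (8143 + (111*138 - 11*(2 + 138))) - 2517 = (8143 + (15318 - 11*140)) - 2517 = (8143 + (15318 - 1540)) - 2517 = (8143 + 13778) - 2517 = 21921 - 2517 = 19404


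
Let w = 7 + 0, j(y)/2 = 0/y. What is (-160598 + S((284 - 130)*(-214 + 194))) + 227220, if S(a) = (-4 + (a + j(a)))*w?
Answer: 45034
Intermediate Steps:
j(y) = 0 (j(y) = 2*(0/y) = 2*0 = 0)
w = 7
S(a) = -28 + 7*a (S(a) = (-4 + (a + 0))*7 = (-4 + a)*7 = -28 + 7*a)
(-160598 + S((284 - 130)*(-214 + 194))) + 227220 = (-160598 + (-28 + 7*((284 - 130)*(-214 + 194)))) + 227220 = (-160598 + (-28 + 7*(154*(-20)))) + 227220 = (-160598 + (-28 + 7*(-3080))) + 227220 = (-160598 + (-28 - 21560)) + 227220 = (-160598 - 21588) + 227220 = -182186 + 227220 = 45034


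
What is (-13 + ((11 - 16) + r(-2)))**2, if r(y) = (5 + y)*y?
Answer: 576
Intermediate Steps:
r(y) = y*(5 + y)
(-13 + ((11 - 16) + r(-2)))**2 = (-13 + ((11 - 16) - 2*(5 - 2)))**2 = (-13 + (-5 - 2*3))**2 = (-13 + (-5 - 6))**2 = (-13 - 11)**2 = (-24)**2 = 576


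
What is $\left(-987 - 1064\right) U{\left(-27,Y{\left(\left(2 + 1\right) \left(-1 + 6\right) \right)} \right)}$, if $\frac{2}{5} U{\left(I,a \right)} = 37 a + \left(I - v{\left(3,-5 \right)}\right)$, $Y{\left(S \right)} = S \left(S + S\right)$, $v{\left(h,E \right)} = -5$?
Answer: $-85260070$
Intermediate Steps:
$Y{\left(S \right)} = 2 S^{2}$ ($Y{\left(S \right)} = S 2 S = 2 S^{2}$)
$U{\left(I,a \right)} = \frac{25}{2} + \frac{5 I}{2} + \frac{185 a}{2}$ ($U{\left(I,a \right)} = \frac{5 \left(37 a + \left(I - -5\right)\right)}{2} = \frac{5 \left(37 a + \left(I + 5\right)\right)}{2} = \frac{5 \left(37 a + \left(5 + I\right)\right)}{2} = \frac{5 \left(5 + I + 37 a\right)}{2} = \frac{25}{2} + \frac{5 I}{2} + \frac{185 a}{2}$)
$\left(-987 - 1064\right) U{\left(-27,Y{\left(\left(2 + 1\right) \left(-1 + 6\right) \right)} \right)} = \left(-987 - 1064\right) \left(\frac{25}{2} + \frac{5}{2} \left(-27\right) + \frac{185 \cdot 2 \left(\left(2 + 1\right) \left(-1 + 6\right)\right)^{2}}{2}\right) = - 2051 \left(\frac{25}{2} - \frac{135}{2} + \frac{185 \cdot 2 \left(3 \cdot 5\right)^{2}}{2}\right) = - 2051 \left(\frac{25}{2} - \frac{135}{2} + \frac{185 \cdot 2 \cdot 15^{2}}{2}\right) = - 2051 \left(\frac{25}{2} - \frac{135}{2} + \frac{185 \cdot 2 \cdot 225}{2}\right) = - 2051 \left(\frac{25}{2} - \frac{135}{2} + \frac{185}{2} \cdot 450\right) = - 2051 \left(\frac{25}{2} - \frac{135}{2} + 41625\right) = \left(-2051\right) 41570 = -85260070$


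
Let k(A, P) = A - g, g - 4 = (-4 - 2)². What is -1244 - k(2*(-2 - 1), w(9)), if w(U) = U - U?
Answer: -1198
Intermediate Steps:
g = 40 (g = 4 + (-4 - 2)² = 4 + (-6)² = 4 + 36 = 40)
w(U) = 0
k(A, P) = -40 + A (k(A, P) = A - 1*40 = A - 40 = -40 + A)
-1244 - k(2*(-2 - 1), w(9)) = -1244 - (-40 + 2*(-2 - 1)) = -1244 - (-40 + 2*(-3)) = -1244 - (-40 - 6) = -1244 - 1*(-46) = -1244 + 46 = -1198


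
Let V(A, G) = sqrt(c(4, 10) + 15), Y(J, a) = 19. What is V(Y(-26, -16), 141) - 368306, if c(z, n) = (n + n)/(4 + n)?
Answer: -368306 + sqrt(805)/7 ≈ -3.6830e+5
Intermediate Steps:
c(z, n) = 2*n/(4 + n) (c(z, n) = (2*n)/(4 + n) = 2*n/(4 + n))
V(A, G) = sqrt(805)/7 (V(A, G) = sqrt(2*10/(4 + 10) + 15) = sqrt(2*10/14 + 15) = sqrt(2*10*(1/14) + 15) = sqrt(10/7 + 15) = sqrt(115/7) = sqrt(805)/7)
V(Y(-26, -16), 141) - 368306 = sqrt(805)/7 - 368306 = -368306 + sqrt(805)/7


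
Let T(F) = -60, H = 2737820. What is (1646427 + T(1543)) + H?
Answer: 4384187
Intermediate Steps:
(1646427 + T(1543)) + H = (1646427 - 60) + 2737820 = 1646367 + 2737820 = 4384187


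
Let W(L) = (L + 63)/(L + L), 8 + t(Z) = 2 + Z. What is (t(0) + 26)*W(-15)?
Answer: -32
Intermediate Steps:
t(Z) = -6 + Z (t(Z) = -8 + (2 + Z) = -6 + Z)
W(L) = (63 + L)/(2*L) (W(L) = (63 + L)/((2*L)) = (63 + L)*(1/(2*L)) = (63 + L)/(2*L))
(t(0) + 26)*W(-15) = ((-6 + 0) + 26)*((½)*(63 - 15)/(-15)) = (-6 + 26)*((½)*(-1/15)*48) = 20*(-8/5) = -32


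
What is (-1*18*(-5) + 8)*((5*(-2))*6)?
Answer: -5880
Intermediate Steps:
(-1*18*(-5) + 8)*((5*(-2))*6) = (-18*(-5) + 8)*(-10*6) = (90 + 8)*(-60) = 98*(-60) = -5880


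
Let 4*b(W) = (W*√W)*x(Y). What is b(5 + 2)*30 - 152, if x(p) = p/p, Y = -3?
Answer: -152 + 105*√7/2 ≈ -13.098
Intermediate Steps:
x(p) = 1
b(W) = W^(3/2)/4 (b(W) = ((W*√W)*1)/4 = (W^(3/2)*1)/4 = W^(3/2)/4)
b(5 + 2)*30 - 152 = ((5 + 2)^(3/2)/4)*30 - 152 = (7^(3/2)/4)*30 - 152 = ((7*√7)/4)*30 - 152 = (7*√7/4)*30 - 152 = 105*√7/2 - 152 = -152 + 105*√7/2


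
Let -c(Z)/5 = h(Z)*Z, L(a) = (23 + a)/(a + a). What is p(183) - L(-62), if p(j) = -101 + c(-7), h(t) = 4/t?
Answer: -15043/124 ≈ -121.31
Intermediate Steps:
L(a) = (23 + a)/(2*a) (L(a) = (23 + a)/((2*a)) = (23 + a)*(1/(2*a)) = (23 + a)/(2*a))
c(Z) = -20 (c(Z) = -5*4/Z*Z = -5*4 = -20)
p(j) = -121 (p(j) = -101 - 20 = -121)
p(183) - L(-62) = -121 - (23 - 62)/(2*(-62)) = -121 - (-1)*(-39)/(2*62) = -121 - 1*39/124 = -121 - 39/124 = -15043/124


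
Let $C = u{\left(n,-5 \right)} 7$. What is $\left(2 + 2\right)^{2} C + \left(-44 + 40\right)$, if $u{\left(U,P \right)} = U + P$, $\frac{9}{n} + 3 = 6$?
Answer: $-228$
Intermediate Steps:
$n = 3$ ($n = \frac{9}{-3 + 6} = \frac{9}{3} = 9 \cdot \frac{1}{3} = 3$)
$u{\left(U,P \right)} = P + U$
$C = -14$ ($C = \left(-5 + 3\right) 7 = \left(-2\right) 7 = -14$)
$\left(2 + 2\right)^{2} C + \left(-44 + 40\right) = \left(2 + 2\right)^{2} \left(-14\right) + \left(-44 + 40\right) = 4^{2} \left(-14\right) - 4 = 16 \left(-14\right) - 4 = -224 - 4 = -228$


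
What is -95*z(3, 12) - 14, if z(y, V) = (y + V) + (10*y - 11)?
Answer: -3244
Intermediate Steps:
z(y, V) = -11 + V + 11*y (z(y, V) = (V + y) + (-11 + 10*y) = -11 + V + 11*y)
-95*z(3, 12) - 14 = -95*(-11 + 12 + 11*3) - 14 = -95*(-11 + 12 + 33) - 14 = -95*34 - 14 = -3230 - 14 = -3244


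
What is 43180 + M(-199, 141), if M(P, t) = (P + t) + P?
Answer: 42923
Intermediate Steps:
M(P, t) = t + 2*P
43180 + M(-199, 141) = 43180 + (141 + 2*(-199)) = 43180 + (141 - 398) = 43180 - 257 = 42923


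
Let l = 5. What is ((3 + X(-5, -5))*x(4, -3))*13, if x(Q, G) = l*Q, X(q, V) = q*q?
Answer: 7280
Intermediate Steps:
X(q, V) = q²
x(Q, G) = 5*Q
((3 + X(-5, -5))*x(4, -3))*13 = ((3 + (-5)²)*(5*4))*13 = ((3 + 25)*20)*13 = (28*20)*13 = 560*13 = 7280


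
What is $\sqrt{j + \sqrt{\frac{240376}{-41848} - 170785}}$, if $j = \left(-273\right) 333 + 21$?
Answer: $\frac{\sqrt{-2487001154568 + 5231 i \sqrt{4673408784242}}}{5231} \approx 0.68541 + 301.48 i$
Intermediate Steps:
$j = -90888$ ($j = -90909 + 21 = -90888$)
$\sqrt{j + \sqrt{\frac{240376}{-41848} - 170785}} = \sqrt{-90888 + \sqrt{\frac{240376}{-41848} - 170785}} = \sqrt{-90888 + \sqrt{240376 \left(- \frac{1}{41848}\right) - 170785}} = \sqrt{-90888 + \sqrt{- \frac{30047}{5231} - 170785}} = \sqrt{-90888 + \sqrt{- \frac{893406382}{5231}}} = \sqrt{-90888 + \frac{i \sqrt{4673408784242}}{5231}}$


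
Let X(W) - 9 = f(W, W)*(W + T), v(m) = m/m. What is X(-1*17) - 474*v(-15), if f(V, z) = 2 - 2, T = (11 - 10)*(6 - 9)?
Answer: -465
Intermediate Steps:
v(m) = 1
T = -3 (T = 1*(-3) = -3)
f(V, z) = 0
X(W) = 9 (X(W) = 9 + 0*(W - 3) = 9 + 0*(-3 + W) = 9 + 0 = 9)
X(-1*17) - 474*v(-15) = 9 - 474*1 = 9 - 474 = -465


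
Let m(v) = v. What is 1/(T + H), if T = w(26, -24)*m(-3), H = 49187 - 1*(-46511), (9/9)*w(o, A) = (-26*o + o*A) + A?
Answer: 1/99670 ≈ 1.0033e-5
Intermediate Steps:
w(o, A) = A - 26*o + A*o (w(o, A) = (-26*o + o*A) + A = (-26*o + A*o) + A = A - 26*o + A*o)
H = 95698 (H = 49187 + 46511 = 95698)
T = 3972 (T = (-24 - 26*26 - 24*26)*(-3) = (-24 - 676 - 624)*(-3) = -1324*(-3) = 3972)
1/(T + H) = 1/(3972 + 95698) = 1/99670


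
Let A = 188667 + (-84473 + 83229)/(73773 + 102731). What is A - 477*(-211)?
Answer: 12766269253/44126 ≈ 2.8931e+5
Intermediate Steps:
A = 8325119731/44126 (A = 188667 - 1244/176504 = 188667 - 1244*1/176504 = 188667 - 311/44126 = 8325119731/44126 ≈ 1.8867e+5)
A - 477*(-211) = 8325119731/44126 - 477*(-211) = 8325119731/44126 + 100647 = 12766269253/44126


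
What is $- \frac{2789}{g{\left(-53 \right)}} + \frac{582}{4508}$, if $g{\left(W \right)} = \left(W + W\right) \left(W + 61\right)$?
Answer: $\frac{3266587}{955696} \approx 3.418$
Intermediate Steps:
$g{\left(W \right)} = 2 W \left(61 + W\right)$
$- \frac{2789}{g{\left(-53 \right)}} + \frac{582}{4508} = - \frac{2789}{2 \left(-53\right) \left(61 - 53\right)} + \frac{582}{4508} = - \frac{2789}{2 \left(-53\right) 8} + 582 \cdot \frac{1}{4508} = - \frac{2789}{-848} + \frac{291}{2254} = \left(-2789\right) \left(- \frac{1}{848}\right) + \frac{291}{2254} = \frac{2789}{848} + \frac{291}{2254} = \frac{3266587}{955696}$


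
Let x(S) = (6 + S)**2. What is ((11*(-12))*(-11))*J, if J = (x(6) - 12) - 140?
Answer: -11616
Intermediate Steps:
J = -8 (J = ((6 + 6)**2 - 12) - 140 = (12**2 - 12) - 140 = (144 - 12) - 140 = 132 - 140 = -8)
((11*(-12))*(-11))*J = ((11*(-12))*(-11))*(-8) = -132*(-11)*(-8) = 1452*(-8) = -11616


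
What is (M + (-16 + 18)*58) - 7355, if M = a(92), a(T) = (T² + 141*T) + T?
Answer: 14289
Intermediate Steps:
a(T) = T² + 142*T
M = 21528 (M = 92*(142 + 92) = 92*234 = 21528)
(M + (-16 + 18)*58) - 7355 = (21528 + (-16 + 18)*58) - 7355 = (21528 + 2*58) - 7355 = (21528 + 116) - 7355 = 21644 - 7355 = 14289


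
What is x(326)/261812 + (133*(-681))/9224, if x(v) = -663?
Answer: -5929803447/603738472 ≈ -9.8218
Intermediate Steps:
x(326)/261812 + (133*(-681))/9224 = -663/261812 + (133*(-681))/9224 = -663*1/261812 - 90573*1/9224 = -663/261812 - 90573/9224 = -5929803447/603738472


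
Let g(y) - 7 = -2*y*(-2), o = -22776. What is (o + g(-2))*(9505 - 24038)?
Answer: 331018141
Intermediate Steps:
g(y) = 7 + 4*y (g(y) = 7 - 2*y*(-2) = 7 + 4*y)
(o + g(-2))*(9505 - 24038) = (-22776 + (7 + 4*(-2)))*(9505 - 24038) = (-22776 + (7 - 8))*(-14533) = (-22776 - 1)*(-14533) = -22777*(-14533) = 331018141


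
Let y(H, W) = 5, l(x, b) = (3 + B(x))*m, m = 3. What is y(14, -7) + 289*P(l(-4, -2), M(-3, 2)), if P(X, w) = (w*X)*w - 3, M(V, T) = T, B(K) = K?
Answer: -4330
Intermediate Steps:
l(x, b) = 9 + 3*x (l(x, b) = (3 + x)*3 = 9 + 3*x)
P(X, w) = -3 + X*w² (P(X, w) = (X*w)*w - 3 = X*w² - 3 = -3 + X*w²)
y(14, -7) + 289*P(l(-4, -2), M(-3, 2)) = 5 + 289*(-3 + (9 + 3*(-4))*2²) = 5 + 289*(-3 + (9 - 12)*4) = 5 + 289*(-3 - 3*4) = 5 + 289*(-3 - 12) = 5 + 289*(-15) = 5 - 4335 = -4330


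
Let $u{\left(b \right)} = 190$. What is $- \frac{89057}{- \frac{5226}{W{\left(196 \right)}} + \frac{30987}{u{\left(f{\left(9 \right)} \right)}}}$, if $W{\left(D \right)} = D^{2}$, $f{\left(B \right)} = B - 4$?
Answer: $- \frac{162507651320}{297350913} \approx -546.52$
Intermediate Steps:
$f{\left(B \right)} = -4 + B$
$- \frac{89057}{- \frac{5226}{W{\left(196 \right)}} + \frac{30987}{u{\left(f{\left(9 \right)} \right)}}} = - \frac{89057}{- \frac{5226}{196^{2}} + \frac{30987}{190}} = - \frac{89057}{- \frac{5226}{38416} + 30987 \cdot \frac{1}{190}} = - \frac{89057}{\left(-5226\right) \frac{1}{38416} + \frac{30987}{190}} = - \frac{89057}{- \frac{2613}{19208} + \frac{30987}{190}} = - \frac{89057}{\frac{297350913}{1824760}} = \left(-89057\right) \frac{1824760}{297350913} = - \frac{162507651320}{297350913}$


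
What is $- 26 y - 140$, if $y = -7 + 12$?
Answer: $-270$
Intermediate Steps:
$y = 5$
$- 26 y - 140 = \left(-26\right) 5 - 140 = -130 - 140 = -270$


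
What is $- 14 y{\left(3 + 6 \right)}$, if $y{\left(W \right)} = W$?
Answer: $-126$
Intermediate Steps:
$- 14 y{\left(3 + 6 \right)} = - 14 \left(3 + 6\right) = \left(-14\right) 9 = -126$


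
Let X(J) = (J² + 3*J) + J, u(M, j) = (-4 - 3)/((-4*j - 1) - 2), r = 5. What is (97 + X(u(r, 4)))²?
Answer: 1267217604/130321 ≈ 9723.8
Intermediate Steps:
u(M, j) = -7/(-3 - 4*j) (u(M, j) = -7/((-1 - 4*j) - 2) = -7/(-3 - 4*j))
X(J) = J² + 4*J
(97 + X(u(r, 4)))² = (97 + (7/(3 + 4*4))*(4 + 7/(3 + 4*4)))² = (97 + (7/(3 + 16))*(4 + 7/(3 + 16)))² = (97 + (7/19)*(4 + 7/19))² = (97 + (7*(1/19))*(4 + 7*(1/19)))² = (97 + 7*(4 + 7/19)/19)² = (97 + (7/19)*(83/19))² = (97 + 581/361)² = (35598/361)² = 1267217604/130321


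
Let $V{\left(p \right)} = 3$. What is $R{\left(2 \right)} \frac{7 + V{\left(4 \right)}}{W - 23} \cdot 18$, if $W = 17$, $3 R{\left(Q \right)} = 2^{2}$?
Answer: $-40$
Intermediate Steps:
$R{\left(Q \right)} = \frac{4}{3}$ ($R{\left(Q \right)} = \frac{2^{2}}{3} = \frac{1}{3} \cdot 4 = \frac{4}{3}$)
$R{\left(2 \right)} \frac{7 + V{\left(4 \right)}}{W - 23} \cdot 18 = \frac{4 \frac{7 + 3}{17 - 23}}{3} \cdot 18 = \frac{4 \frac{10}{-6}}{3} \cdot 18 = \frac{4 \cdot 10 \left(- \frac{1}{6}\right)}{3} \cdot 18 = \frac{4}{3} \left(- \frac{5}{3}\right) 18 = \left(- \frac{20}{9}\right) 18 = -40$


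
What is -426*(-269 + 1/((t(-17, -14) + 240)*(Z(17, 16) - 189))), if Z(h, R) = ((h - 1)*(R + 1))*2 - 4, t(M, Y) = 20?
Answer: 1742974669/15210 ≈ 1.1459e+5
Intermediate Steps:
Z(h, R) = -4 + 2*(1 + R)*(-1 + h) (Z(h, R) = ((-1 + h)*(1 + R))*2 - 4 = ((1 + R)*(-1 + h))*2 - 4 = 2*(1 + R)*(-1 + h) - 4 = -4 + 2*(1 + R)*(-1 + h))
-426*(-269 + 1/((t(-17, -14) + 240)*(Z(17, 16) - 189))) = -426*(-269 + 1/((20 + 240)*((-6 - 2*16 + 2*17 + 2*16*17) - 189))) = -426*(-269 + 1/(260*((-6 - 32 + 34 + 544) - 189))) = -426*(-269 + 1/(260*(540 - 189))) = -426*(-269 + 1/(260*351)) = -426*(-269 + 1/91260) = -426*(-24548939/91260) = 1742974669/15210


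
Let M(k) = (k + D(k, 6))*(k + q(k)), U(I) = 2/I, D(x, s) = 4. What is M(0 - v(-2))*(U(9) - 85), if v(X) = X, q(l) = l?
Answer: -6104/3 ≈ -2034.7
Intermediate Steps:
M(k) = 2*k*(4 + k) (M(k) = (k + 4)*(k + k) = (4 + k)*(2*k) = 2*k*(4 + k))
M(0 - v(-2))*(U(9) - 85) = (2*(0 - 1*(-2))*(4 + (0 - 1*(-2))))*(2/9 - 85) = (2*(0 + 2)*(4 + (0 + 2)))*(2*(⅑) - 85) = (2*2*(4 + 2))*(2/9 - 85) = (2*2*6)*(-763/9) = 24*(-763/9) = -6104/3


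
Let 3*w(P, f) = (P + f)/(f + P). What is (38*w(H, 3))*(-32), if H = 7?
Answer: -1216/3 ≈ -405.33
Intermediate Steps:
w(P, f) = ⅓ (w(P, f) = ((P + f)/(f + P))/3 = ((P + f)/(P + f))/3 = (⅓)*1 = ⅓)
(38*w(H, 3))*(-32) = (38*(⅓))*(-32) = (38/3)*(-32) = -1216/3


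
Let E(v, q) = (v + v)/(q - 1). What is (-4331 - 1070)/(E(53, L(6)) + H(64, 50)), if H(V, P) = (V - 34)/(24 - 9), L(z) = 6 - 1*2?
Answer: -16203/112 ≈ -144.67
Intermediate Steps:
L(z) = 4 (L(z) = 6 - 2 = 4)
E(v, q) = 2*v/(-1 + q) (E(v, q) = (2*v)/(-1 + q) = 2*v/(-1 + q))
H(V, P) = -34/15 + V/15 (H(V, P) = (-34 + V)/15 = (-34 + V)*(1/15) = -34/15 + V/15)
(-4331 - 1070)/(E(53, L(6)) + H(64, 50)) = (-4331 - 1070)/(2*53/(-1 + 4) + (-34/15 + (1/15)*64)) = -5401/(2*53/3 + (-34/15 + 64/15)) = -5401/(2*53*(1/3) + 2) = -5401/(106/3 + 2) = -5401/112/3 = -5401*3/112 = -16203/112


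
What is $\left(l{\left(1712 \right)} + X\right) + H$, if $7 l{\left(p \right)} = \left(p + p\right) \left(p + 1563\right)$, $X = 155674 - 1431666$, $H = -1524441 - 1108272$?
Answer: $- \frac{16147335}{7} \approx -2.3068 \cdot 10^{6}$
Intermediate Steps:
$H = -2632713$
$X = -1275992$ ($X = 155674 - 1431666 = -1275992$)
$l{\left(p \right)} = \frac{2 p \left(1563 + p\right)}{7}$ ($l{\left(p \right)} = \frac{\left(p + p\right) \left(p + 1563\right)}{7} = \frac{2 p \left(1563 + p\right)}{7}$)
$\left(l{\left(1712 \right)} + X\right) + H = \left(\frac{2}{7} \cdot 1712 \left(1563 + 1712\right) - 1275992\right) - 2632713 = \left(\frac{2}{7} \cdot 1712 \cdot 3275 - 1275992\right) - 2632713 = \left(\frac{11213600}{7} - 1275992\right) - 2632713 = \frac{2281656}{7} - 2632713 = - \frac{16147335}{7}$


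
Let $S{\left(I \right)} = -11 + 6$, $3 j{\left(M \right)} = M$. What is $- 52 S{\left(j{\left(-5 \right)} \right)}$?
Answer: $260$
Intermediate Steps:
$j{\left(M \right)} = \frac{M}{3}$
$S{\left(I \right)} = -5$
$- 52 S{\left(j{\left(-5 \right)} \right)} = \left(-52\right) \left(-5\right) = 260$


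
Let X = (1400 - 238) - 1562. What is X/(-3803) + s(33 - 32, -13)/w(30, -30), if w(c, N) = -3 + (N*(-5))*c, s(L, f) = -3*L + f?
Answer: 1737952/17102091 ≈ 0.10162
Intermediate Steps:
X = -400 (X = 1162 - 1562 = -400)
s(L, f) = f - 3*L
w(c, N) = -3 - 5*N*c (w(c, N) = -3 + (-5*N)*c = -3 - 5*N*c)
X/(-3803) + s(33 - 32, -13)/w(30, -30) = -400/(-3803) + (-13 - 3*(33 - 32))/(-3 - 5*(-30)*30) = -400*(-1/3803) + (-13 - 3*1)/(-3 + 4500) = 400/3803 + (-13 - 3)/4497 = 400/3803 - 16*1/4497 = 400/3803 - 16/4497 = 1737952/17102091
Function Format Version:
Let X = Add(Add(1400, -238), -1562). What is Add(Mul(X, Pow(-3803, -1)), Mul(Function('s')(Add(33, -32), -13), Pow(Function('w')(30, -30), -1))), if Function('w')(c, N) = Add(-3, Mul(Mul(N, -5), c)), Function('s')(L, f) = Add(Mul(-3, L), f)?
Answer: Rational(1737952, 17102091) ≈ 0.10162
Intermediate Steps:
X = -400 (X = Add(1162, -1562) = -400)
Function('s')(L, f) = Add(f, Mul(-3, L))
Function('w')(c, N) = Add(-3, Mul(-5, N, c)) (Function('w')(c, N) = Add(-3, Mul(Mul(-5, N), c)) = Add(-3, Mul(-5, N, c)))
Add(Mul(X, Pow(-3803, -1)), Mul(Function('s')(Add(33, -32), -13), Pow(Function('w')(30, -30), -1))) = Add(Mul(-400, Pow(-3803, -1)), Mul(Add(-13, Mul(-3, Add(33, -32))), Pow(Add(-3, Mul(-5, -30, 30)), -1))) = Add(Mul(-400, Rational(-1, 3803)), Mul(Add(-13, Mul(-3, 1)), Pow(Add(-3, 4500), -1))) = Add(Rational(400, 3803), Mul(Add(-13, -3), Pow(4497, -1))) = Add(Rational(400, 3803), Mul(-16, Rational(1, 4497))) = Add(Rational(400, 3803), Rational(-16, 4497)) = Rational(1737952, 17102091)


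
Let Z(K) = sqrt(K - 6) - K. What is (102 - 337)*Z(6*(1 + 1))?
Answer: 2820 - 235*sqrt(6) ≈ 2244.4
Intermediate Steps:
Z(K) = sqrt(-6 + K) - K
(102 - 337)*Z(6*(1 + 1)) = (102 - 337)*(sqrt(-6 + 6*(1 + 1)) - 6*(1 + 1)) = -235*(sqrt(-6 + 6*2) - 6*2) = -235*(sqrt(-6 + 12) - 1*12) = -235*(sqrt(6) - 12) = -235*(-12 + sqrt(6)) = 2820 - 235*sqrt(6)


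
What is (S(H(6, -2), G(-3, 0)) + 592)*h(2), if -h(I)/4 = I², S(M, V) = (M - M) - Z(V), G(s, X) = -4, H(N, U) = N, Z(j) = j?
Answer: -9536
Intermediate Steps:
S(M, V) = -V (S(M, V) = (M - M) - V = 0 - V = -V)
h(I) = -4*I²
(S(H(6, -2), G(-3, 0)) + 592)*h(2) = (-1*(-4) + 592)*(-4*2²) = (4 + 592)*(-4*4) = 596*(-16) = -9536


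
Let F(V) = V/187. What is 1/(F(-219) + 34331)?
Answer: 187/6419678 ≈ 2.9129e-5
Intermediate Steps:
F(V) = V/187 (F(V) = V*(1/187) = V/187)
1/(F(-219) + 34331) = 1/((1/187)*(-219) + 34331) = 1/(-219/187 + 34331) = 1/(6419678/187) = 187/6419678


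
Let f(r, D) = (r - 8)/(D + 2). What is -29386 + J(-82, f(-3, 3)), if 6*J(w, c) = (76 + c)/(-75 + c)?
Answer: -22686115/772 ≈ -29386.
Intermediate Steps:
f(r, D) = (-8 + r)/(2 + D)
J(w, c) = (76 + c)/(6*(-75 + c)) (J(w, c) = ((76 + c)/(-75 + c))/6 = (76 + c)/(6*(-75 + c)))
-29386 + J(-82, f(-3, 3)) = -29386 + (76 + (-8 - 3)/(2 + 3))/(6*(-75 + (-8 - 3)/(2 + 3))) = -29386 + (76 - 11/5)/(6*(-75 - 11/5)) = -29386 + (⅙)*(369/5)/(-386/5) = -29386 + (⅙)*(-5/386)*(369/5) = -29386 - 123/772 = -22686115/772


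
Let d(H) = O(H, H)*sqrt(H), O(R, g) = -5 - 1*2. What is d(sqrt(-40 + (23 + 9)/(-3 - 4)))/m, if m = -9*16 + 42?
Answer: 7**(3/4)*312**(1/4)*sqrt(I)/102 ≈ 0.12539 + 0.12539*I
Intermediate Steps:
O(R, g) = -7 (O(R, g) = -5 - 2 = -7)
d(H) = -7*sqrt(H)
m = -102 (m = -144 + 42 = -102)
d(sqrt(-40 + (23 + 9)/(-3 - 4)))/m = -7*(-40 + (23 + 9)/(-3 - 4))**(1/4)/(-102) = -7*(-40 + 32/(-7))**(1/4)*(-1/102) = -7*(-40 + 32*(-1/7))**(1/4)*(-1/102) = -7*(-40 - 32/7)**(1/4)*(-1/102) = -7*(-312)**(1/4)*7**(3/4)/7*(-1/102) = -7*14**(3/4)*39**(1/4)*sqrt(I)/7*(-1/102) = -14**(3/4)*39**(1/4)*sqrt(I)*(-1/102) = 14**(3/4)*39**(1/4)*sqrt(I)/102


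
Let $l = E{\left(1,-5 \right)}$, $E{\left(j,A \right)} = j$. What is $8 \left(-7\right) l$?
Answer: $-56$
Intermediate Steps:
$l = 1$
$8 \left(-7\right) l = 8 \left(-7\right) 1 = \left(-56\right) 1 = -56$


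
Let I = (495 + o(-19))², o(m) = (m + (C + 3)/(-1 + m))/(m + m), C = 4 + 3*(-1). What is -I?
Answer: -2215867329/9025 ≈ -2.4553e+5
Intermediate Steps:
C = 1 (C = 4 - 3 = 1)
o(m) = (m + 4/(-1 + m))/(2*m) (o(m) = (m + (1 + 3)/(-1 + m))/(m + m) = (m + 4/(-1 + m))/((2*m)) = (m + 4/(-1 + m))*(1/(2*m)) = (m + 4/(-1 + m))/(2*m))
I = 2215867329/9025 (I = (495 + (½)*(4 + (-19)² - 1*(-19))/(-19*(-1 - 19)))² = (495 + (½)*(-1/19)*(4 + 361 + 19)/(-20))² = (495 + (½)*(-1/19)*(-1/20)*384)² = (495 + 48/95)² = (47073/95)² = 2215867329/9025 ≈ 2.4553e+5)
-I = -1*2215867329/9025 = -2215867329/9025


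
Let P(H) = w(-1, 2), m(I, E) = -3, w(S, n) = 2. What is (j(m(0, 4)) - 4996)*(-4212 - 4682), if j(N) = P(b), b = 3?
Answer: 44416636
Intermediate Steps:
P(H) = 2
j(N) = 2
(j(m(0, 4)) - 4996)*(-4212 - 4682) = (2 - 4996)*(-4212 - 4682) = -4994*(-8894) = 44416636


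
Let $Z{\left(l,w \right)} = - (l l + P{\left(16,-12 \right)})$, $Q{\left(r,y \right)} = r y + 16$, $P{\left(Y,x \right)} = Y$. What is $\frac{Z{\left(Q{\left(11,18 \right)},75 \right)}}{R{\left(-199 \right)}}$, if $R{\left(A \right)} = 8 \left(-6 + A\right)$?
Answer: $\frac{11453}{410} \approx 27.934$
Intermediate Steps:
$R{\left(A \right)} = -48 + 8 A$
$Q{\left(r,y \right)} = 16 + r y$
$Z{\left(l,w \right)} = -16 - l^{2}$ ($Z{\left(l,w \right)} = - (l l + 16) = - (l^{2} + 16) = - (16 + l^{2}) = -16 - l^{2}$)
$\frac{Z{\left(Q{\left(11,18 \right)},75 \right)}}{R{\left(-199 \right)}} = \frac{-16 - \left(16 + 11 \cdot 18\right)^{2}}{-48 + 8 \left(-199\right)} = \frac{-16 - \left(16 + 198\right)^{2}}{-48 - 1592} = \frac{-16 - 214^{2}}{-1640} = \left(-16 - 45796\right) \left(- \frac{1}{1640}\right) = \left(-45812\right) \left(- \frac{1}{1640}\right) = \frac{11453}{410}$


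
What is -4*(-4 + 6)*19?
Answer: -152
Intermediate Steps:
-4*(-4 + 6)*19 = -8*19 = -152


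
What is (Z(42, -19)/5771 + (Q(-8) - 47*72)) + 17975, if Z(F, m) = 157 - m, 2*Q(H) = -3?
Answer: 168392361/11542 ≈ 14590.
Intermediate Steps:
Q(H) = -3/2 (Q(H) = (½)*(-3) = -3/2)
(Z(42, -19)/5771 + (Q(-8) - 47*72)) + 17975 = ((157 - 1*(-19))/5771 + (-3/2 - 47*72)) + 17975 = ((157 + 19)*(1/5771) + (-3/2 - 3384)) + 17975 = (176*(1/5771) - 6771/2) + 17975 = (176/5771 - 6771/2) + 17975 = -39075089/11542 + 17975 = 168392361/11542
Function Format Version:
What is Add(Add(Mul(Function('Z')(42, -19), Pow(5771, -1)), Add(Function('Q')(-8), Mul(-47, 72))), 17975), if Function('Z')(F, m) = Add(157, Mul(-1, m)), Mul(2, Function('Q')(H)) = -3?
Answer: Rational(168392361, 11542) ≈ 14590.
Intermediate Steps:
Function('Q')(H) = Rational(-3, 2) (Function('Q')(H) = Mul(Rational(1, 2), -3) = Rational(-3, 2))
Add(Add(Mul(Function('Z')(42, -19), Pow(5771, -1)), Add(Function('Q')(-8), Mul(-47, 72))), 17975) = Add(Add(Mul(Add(157, Mul(-1, -19)), Pow(5771, -1)), Add(Rational(-3, 2), Mul(-47, 72))), 17975) = Add(Add(Mul(Add(157, 19), Rational(1, 5771)), Add(Rational(-3, 2), -3384)), 17975) = Add(Add(Mul(176, Rational(1, 5771)), Rational(-6771, 2)), 17975) = Add(Add(Rational(176, 5771), Rational(-6771, 2)), 17975) = Add(Rational(-39075089, 11542), 17975) = Rational(168392361, 11542)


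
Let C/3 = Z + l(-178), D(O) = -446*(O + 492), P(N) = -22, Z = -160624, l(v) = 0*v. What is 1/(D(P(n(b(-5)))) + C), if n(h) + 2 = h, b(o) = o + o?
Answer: -1/691492 ≈ -1.4461e-6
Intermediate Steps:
b(o) = 2*o
n(h) = -2 + h
l(v) = 0
D(O) = -219432 - 446*O (D(O) = -446*(492 + O) = -219432 - 446*O)
C = -481872 (C = 3*(-160624 + 0) = 3*(-160624) = -481872)
1/(D(P(n(b(-5)))) + C) = 1/((-219432 - 446*(-22)) - 481872) = 1/((-219432 + 9812) - 481872) = 1/(-209620 - 481872) = 1/(-691492) = -1/691492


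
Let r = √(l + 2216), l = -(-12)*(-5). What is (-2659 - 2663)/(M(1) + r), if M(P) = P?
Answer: 5322/2155 - 74508*√11/2155 ≈ -112.20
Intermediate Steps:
l = -60 (l = -12*5 = -60)
r = 14*√11 (r = √(-60 + 2216) = √2156 = 14*√11 ≈ 46.433)
(-2659 - 2663)/(M(1) + r) = (-2659 - 2663)/(1 + 14*√11) = -5322/(1 + 14*√11)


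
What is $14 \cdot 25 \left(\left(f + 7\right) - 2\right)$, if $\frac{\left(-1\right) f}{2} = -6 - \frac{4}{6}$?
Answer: $\frac{19250}{3} \approx 6416.7$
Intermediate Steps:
$f = \frac{40}{3}$ ($f = - 2 \left(-6 - \frac{4}{6}\right) = - 2 \left(-6 - 4 \cdot \frac{1}{6}\right) = - 2 \left(-6 - \frac{2}{3}\right) = \left(-2\right) \left(- \frac{20}{3}\right) = \frac{40}{3} \approx 13.333$)
$14 \cdot 25 \left(\left(f + 7\right) - 2\right) = 14 \cdot 25 \left(\left(\frac{40}{3} + 7\right) - 2\right) = 350 \left(\frac{61}{3} - 2\right) = 350 \cdot \frac{55}{3} = \frac{19250}{3}$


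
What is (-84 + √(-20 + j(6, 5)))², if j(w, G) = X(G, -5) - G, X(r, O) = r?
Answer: 7036 - 336*I*√5 ≈ 7036.0 - 751.32*I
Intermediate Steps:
j(w, G) = 0 (j(w, G) = G - G = 0)
(-84 + √(-20 + j(6, 5)))² = (-84 + √(-20 + 0))² = (-84 + √(-20))² = (-84 + 2*I*√5)²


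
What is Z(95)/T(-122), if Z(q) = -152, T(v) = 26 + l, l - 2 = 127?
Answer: -152/155 ≈ -0.98065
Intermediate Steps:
l = 129 (l = 2 + 127 = 129)
T(v) = 155 (T(v) = 26 + 129 = 155)
Z(95)/T(-122) = -152/155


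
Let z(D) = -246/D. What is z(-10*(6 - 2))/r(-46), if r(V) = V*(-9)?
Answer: 41/2760 ≈ 0.014855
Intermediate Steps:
r(V) = -9*V
z(-10*(6 - 2))/r(-46) = (-246*(-1/(10*(6 - 2))))/((-9*(-46))) = -246/((-10*4))/414 = -246/(-40)*(1/414) = -246*(-1/40)*(1/414) = (123/20)*(1/414) = 41/2760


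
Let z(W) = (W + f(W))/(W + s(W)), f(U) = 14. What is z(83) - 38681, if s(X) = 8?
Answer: -3519874/91 ≈ -38680.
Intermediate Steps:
z(W) = (14 + W)/(8 + W) (z(W) = (W + 14)/(W + 8) = (14 + W)/(8 + W))
z(83) - 38681 = (14 + 83)/(8 + 83) - 38681 = 97/91 - 38681 = -3519874/91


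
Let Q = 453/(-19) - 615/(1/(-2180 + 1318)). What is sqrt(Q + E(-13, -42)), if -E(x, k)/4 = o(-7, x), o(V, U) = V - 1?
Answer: 5*sqrt(7655195)/19 ≈ 728.11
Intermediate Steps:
Q = 10072017/19 (Q = 453*(-1/19) - 615/(1/(-862)) = -453/19 - 615/(-1/862) = -453/19 - 615*(-862) = -453/19 + 530130 = 10072017/19 ≈ 5.3011e+5)
o(V, U) = -1 + V
E(x, k) = 32 (E(x, k) = -4*(-1 - 7) = -4*(-8) = 32)
sqrt(Q + E(-13, -42)) = sqrt(10072017/19 + 32) = sqrt(10072625/19) = 5*sqrt(7655195)/19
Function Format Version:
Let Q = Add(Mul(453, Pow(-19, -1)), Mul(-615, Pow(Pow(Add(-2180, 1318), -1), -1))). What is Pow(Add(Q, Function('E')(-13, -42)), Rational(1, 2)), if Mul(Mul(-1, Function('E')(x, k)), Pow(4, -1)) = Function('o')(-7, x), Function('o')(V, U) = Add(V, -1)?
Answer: Mul(Rational(5, 19), Pow(7655195, Rational(1, 2))) ≈ 728.11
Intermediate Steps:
Q = Rational(10072017, 19) (Q = Add(Mul(453, Rational(-1, 19)), Mul(-615, Pow(Pow(-862, -1), -1))) = Add(Rational(-453, 19), Mul(-615, Pow(Rational(-1, 862), -1))) = Add(Rational(-453, 19), Mul(-615, -862)) = Add(Rational(-453, 19), 530130) = Rational(10072017, 19) ≈ 5.3011e+5)
Function('o')(V, U) = Add(-1, V)
Function('E')(x, k) = 32 (Function('E')(x, k) = Mul(-4, Add(-1, -7)) = Mul(-4, -8) = 32)
Pow(Add(Q, Function('E')(-13, -42)), Rational(1, 2)) = Pow(Add(Rational(10072017, 19), 32), Rational(1, 2)) = Pow(Rational(10072625, 19), Rational(1, 2)) = Mul(Rational(5, 19), Pow(7655195, Rational(1, 2)))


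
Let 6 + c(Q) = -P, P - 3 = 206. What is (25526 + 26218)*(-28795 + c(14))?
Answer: -1501093440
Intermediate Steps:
P = 209 (P = 3 + 206 = 209)
c(Q) = -215 (c(Q) = -6 - 1*209 = -6 - 209 = -215)
(25526 + 26218)*(-28795 + c(14)) = (25526 + 26218)*(-28795 - 215) = 51744*(-29010) = -1501093440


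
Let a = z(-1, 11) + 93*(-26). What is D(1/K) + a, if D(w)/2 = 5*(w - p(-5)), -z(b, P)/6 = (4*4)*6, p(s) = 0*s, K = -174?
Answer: -260483/87 ≈ -2994.1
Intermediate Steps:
p(s) = 0
z(b, P) = -576 (z(b, P) = -6*4*4*6 = -96*6 = -6*96 = -576)
D(w) = 10*w (D(w) = 2*(5*(w - 1*0)) = 2*(5*(w + 0)) = 2*(5*w) = 10*w)
a = -2994 (a = -576 + 93*(-26) = -576 - 2418 = -2994)
D(1/K) + a = 10/(-174) - 2994 = 10*(-1/174) - 2994 = -5/87 - 2994 = -260483/87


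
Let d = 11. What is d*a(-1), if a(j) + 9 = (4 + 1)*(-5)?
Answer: -374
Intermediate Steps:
a(j) = -34 (a(j) = -9 + (4 + 1)*(-5) = -9 + 5*(-5) = -9 - 25 = -34)
d*a(-1) = 11*(-34) = -374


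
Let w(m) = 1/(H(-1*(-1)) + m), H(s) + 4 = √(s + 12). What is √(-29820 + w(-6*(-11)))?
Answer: √(-1848839 - 29820*√13)/√(62 + √13) ≈ 172.68*I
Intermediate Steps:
H(s) = -4 + √(12 + s) (H(s) = -4 + √(s + 12) = -4 + √(12 + s))
w(m) = 1/(-4 + m + √13) (w(m) = 1/((-4 + √(12 - 1*(-1))) + m) = 1/((-4 + √(12 + 1)) + m) = 1/((-4 + √13) + m) = 1/(-4 + m + √13))
√(-29820 + w(-6*(-11))) = √(-29820 + 1/(-4 - 6*(-11) + √13)) = √(-29820 + 1/(-4 + 66 + √13)) = √(-29820 + 1/(62 + √13))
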